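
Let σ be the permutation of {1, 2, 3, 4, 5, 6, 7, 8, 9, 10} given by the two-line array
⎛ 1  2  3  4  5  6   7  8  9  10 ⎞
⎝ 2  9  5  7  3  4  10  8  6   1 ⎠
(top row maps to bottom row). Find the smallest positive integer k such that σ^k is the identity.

14

Decomposing into disjoint cycles gives cycle lengths 7, 2, 1.
The order is lcm(7, 2) = 14.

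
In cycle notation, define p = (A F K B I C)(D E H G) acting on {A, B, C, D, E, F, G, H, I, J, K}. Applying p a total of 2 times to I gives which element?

A

I lies in the 6-cycle (A F K B I C).
Stepping 2 places around the cycle: I → C → A.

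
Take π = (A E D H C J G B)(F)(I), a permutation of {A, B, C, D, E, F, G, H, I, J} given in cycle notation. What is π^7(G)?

J

G lies in the 8-cycle (A E D H C J G B).
Stepping 7 places around the cycle: G → B → A → E → D → H → C → J.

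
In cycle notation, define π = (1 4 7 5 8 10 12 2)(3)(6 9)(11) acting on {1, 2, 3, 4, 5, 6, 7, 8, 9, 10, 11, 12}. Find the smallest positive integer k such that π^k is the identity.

The disjoint cycles have lengths 8, 2, 1, 1.
Since disjoint cycles commute, ord(π) = lcm(8, 2) = 8.

8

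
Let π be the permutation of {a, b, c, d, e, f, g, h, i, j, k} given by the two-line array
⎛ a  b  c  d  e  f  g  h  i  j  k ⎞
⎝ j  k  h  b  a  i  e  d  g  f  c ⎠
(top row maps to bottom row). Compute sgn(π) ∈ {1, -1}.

In disjoint-cycle form the cycle lengths are 6, 5.
A cycle is odd iff its length is even; π has 1 even-length cycle, so sgn(π) = (−1)^1 and π is odd.

-1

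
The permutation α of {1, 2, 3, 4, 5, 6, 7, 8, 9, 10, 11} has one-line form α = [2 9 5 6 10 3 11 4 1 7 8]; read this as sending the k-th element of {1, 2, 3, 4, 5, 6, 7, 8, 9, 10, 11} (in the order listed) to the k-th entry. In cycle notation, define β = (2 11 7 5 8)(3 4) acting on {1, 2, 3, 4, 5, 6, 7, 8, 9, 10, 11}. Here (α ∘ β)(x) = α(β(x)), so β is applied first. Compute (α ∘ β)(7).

10

β(7) = 5, then α(5) = 10; composing gives (α ∘ β)(7) = 10.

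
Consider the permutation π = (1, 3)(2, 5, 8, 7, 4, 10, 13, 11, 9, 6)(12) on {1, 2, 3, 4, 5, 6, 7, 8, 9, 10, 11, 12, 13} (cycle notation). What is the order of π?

10

The cycle type of π is (10, 2, 1).
The order is lcm(10, 2) = 10.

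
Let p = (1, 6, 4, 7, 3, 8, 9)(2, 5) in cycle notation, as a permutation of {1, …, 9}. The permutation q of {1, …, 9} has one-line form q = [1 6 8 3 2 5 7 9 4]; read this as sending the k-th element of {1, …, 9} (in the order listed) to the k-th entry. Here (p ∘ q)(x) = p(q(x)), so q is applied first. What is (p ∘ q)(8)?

1

q(8) = 9, then p(9) = 1; composing gives (p ∘ q)(8) = 1.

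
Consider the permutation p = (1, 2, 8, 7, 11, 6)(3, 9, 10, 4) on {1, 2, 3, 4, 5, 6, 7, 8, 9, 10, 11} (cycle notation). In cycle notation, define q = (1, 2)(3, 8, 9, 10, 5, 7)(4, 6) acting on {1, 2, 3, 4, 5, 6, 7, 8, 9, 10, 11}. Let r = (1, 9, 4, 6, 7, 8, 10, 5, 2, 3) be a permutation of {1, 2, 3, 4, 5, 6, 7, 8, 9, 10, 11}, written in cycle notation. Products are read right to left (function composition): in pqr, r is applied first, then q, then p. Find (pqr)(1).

Chase 1: r(1) = 9; q(9) = 10; p(10) = 4. Hence (pqr)(1) = 4.

4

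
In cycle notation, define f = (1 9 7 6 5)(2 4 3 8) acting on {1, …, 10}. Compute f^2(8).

4

8 lies in the 4-cycle (2 4 3 8).
Stepping 2 places around the cycle: 8 → 2 → 4.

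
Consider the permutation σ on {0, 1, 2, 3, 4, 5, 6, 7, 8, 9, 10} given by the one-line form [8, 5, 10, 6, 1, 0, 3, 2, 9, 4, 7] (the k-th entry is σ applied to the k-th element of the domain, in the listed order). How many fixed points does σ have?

0

No element satisfies σ(x) = x, so there are 0 fixed points.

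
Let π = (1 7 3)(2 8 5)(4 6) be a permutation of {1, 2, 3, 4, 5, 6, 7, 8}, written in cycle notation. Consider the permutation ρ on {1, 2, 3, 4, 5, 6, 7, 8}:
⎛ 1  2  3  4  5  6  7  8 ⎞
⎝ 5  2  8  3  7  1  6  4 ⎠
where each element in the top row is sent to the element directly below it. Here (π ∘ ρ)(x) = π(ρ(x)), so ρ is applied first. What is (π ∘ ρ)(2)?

ρ(2) = 2, then π(2) = 8; composing gives (π ∘ ρ)(2) = 8.

8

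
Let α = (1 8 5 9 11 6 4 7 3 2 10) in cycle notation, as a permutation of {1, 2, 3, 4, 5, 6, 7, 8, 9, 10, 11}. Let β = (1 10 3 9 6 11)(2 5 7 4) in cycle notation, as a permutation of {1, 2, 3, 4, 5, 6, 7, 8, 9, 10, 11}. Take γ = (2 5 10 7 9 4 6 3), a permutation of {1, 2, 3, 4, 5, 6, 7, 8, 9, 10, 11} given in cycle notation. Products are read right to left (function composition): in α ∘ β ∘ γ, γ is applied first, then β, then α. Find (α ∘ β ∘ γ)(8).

(α ∘ β ∘ γ)(8) = α(β(γ(8))). γ(8) = 8, then β(8) = 8, then α(8) = 5, so the result is 5.

5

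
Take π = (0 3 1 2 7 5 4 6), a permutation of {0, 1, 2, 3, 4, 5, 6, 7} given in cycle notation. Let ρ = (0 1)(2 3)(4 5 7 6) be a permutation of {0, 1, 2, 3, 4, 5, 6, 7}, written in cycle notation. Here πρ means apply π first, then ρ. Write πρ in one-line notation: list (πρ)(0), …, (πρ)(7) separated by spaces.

For each element, apply π then ρ: 0 → 3 → 2; 1 → 2 → 3; 2 → 7 → 6; 3 → 1 → 0; 4 → 6 → 4; 5 → 4 → 5; 6 → 0 → 1; 7 → 5 → 7.
Collecting the images, πρ = [2 3 6 0 4 5 1 7].

2 3 6 0 4 5 1 7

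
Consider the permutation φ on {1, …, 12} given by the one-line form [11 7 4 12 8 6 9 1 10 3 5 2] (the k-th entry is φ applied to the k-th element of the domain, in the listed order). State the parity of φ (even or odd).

odd

In disjoint-cycle form the cycle lengths are 7, 4, 1.
A cycle is odd iff its length is even; φ has 1 even-length cycle, so sgn(φ) = (−1)^1 and φ is odd.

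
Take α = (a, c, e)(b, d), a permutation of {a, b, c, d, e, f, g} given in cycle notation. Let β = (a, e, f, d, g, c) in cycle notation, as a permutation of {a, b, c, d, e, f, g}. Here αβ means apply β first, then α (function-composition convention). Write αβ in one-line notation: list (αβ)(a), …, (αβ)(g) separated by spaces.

(αβ)(x) = α(β(x)). Computing each image: α(β(a)) = α(e) = a, α(β(b)) = α(b) = d, α(β(c)) = α(a) = c, α(β(d)) = α(g) = g, α(β(e)) = α(f) = f, α(β(f)) = α(d) = b, α(β(g)) = α(c) = e.
Hence αβ = [a d c g f b e].

a d c g f b e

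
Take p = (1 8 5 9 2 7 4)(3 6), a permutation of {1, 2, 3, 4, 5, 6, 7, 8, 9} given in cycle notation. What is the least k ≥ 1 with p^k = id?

14

The disjoint cycles have lengths 7, 2.
The order of p is the least common multiple of its cycle lengths: lcm(7, 2) = 14.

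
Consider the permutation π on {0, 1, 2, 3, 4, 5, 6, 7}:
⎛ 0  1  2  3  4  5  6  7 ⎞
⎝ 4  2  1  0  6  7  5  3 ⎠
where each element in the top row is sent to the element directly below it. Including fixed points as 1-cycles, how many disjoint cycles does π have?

The cycle decomposition is (0, 4, 6, 5, 7, 3)(1, 2), which has 2 cycles (counting 1-cycles).

2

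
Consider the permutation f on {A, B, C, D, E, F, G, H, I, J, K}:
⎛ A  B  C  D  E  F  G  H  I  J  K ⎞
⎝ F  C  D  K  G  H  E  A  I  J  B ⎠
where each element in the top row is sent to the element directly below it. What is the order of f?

Writing f as disjoint cycles, the cycle lengths are 4, 3, 2, 1, 1.
The order of f is the least common multiple of its cycle lengths: lcm(4, 3, 2) = 12.

12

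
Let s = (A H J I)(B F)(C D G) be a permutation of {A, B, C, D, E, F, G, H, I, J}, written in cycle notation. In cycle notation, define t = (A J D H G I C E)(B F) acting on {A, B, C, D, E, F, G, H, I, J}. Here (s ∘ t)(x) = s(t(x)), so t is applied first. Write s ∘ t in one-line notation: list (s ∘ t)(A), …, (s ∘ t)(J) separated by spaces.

(s ∘ t)(x) = s(t(x)). Computing each image: s(t(A)) = s(J) = I, s(t(B)) = s(F) = B, s(t(C)) = s(E) = E, s(t(D)) = s(H) = J, s(t(E)) = s(A) = H, s(t(F)) = s(B) = F, s(t(G)) = s(I) = A, s(t(H)) = s(G) = C, s(t(I)) = s(C) = D, s(t(J)) = s(D) = G.
Hence s ∘ t = [I B E J H F A C D G].

I B E J H F A C D G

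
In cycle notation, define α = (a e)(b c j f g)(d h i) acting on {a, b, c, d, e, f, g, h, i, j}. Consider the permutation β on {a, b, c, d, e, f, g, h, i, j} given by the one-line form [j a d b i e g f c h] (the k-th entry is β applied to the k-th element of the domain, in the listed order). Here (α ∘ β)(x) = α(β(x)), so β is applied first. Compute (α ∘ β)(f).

(α ∘ β)(f) = α(β(f)). β(f) = e, then α(e) = a. So (α ∘ β)(f) = a.

a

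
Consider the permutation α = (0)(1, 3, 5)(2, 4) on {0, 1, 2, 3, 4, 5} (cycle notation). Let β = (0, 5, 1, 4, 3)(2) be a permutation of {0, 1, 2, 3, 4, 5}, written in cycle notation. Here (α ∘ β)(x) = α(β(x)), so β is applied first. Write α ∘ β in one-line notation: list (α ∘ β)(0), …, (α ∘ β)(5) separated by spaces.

(α ∘ β)(x) = α(β(x)). Computing each image: α(β(0)) = α(5) = 1, α(β(1)) = α(4) = 2, α(β(2)) = α(2) = 4, α(β(3)) = α(0) = 0, α(β(4)) = α(3) = 5, α(β(5)) = α(1) = 3.
Hence α ∘ β = [1 2 4 0 5 3].

1 2 4 0 5 3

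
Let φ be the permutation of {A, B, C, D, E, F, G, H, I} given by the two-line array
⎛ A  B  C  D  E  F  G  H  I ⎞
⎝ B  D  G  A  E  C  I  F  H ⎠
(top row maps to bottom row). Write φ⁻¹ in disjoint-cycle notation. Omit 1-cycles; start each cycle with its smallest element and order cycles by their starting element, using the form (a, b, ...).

First write φ in disjoint cycles: (A, B, D)(C, G, I, H, F).
The inverse reverses every cycle; in canonical form, φ⁻¹ = (A, D, B)(C, F, H, I, G).

(A, D, B)(C, F, H, I, G)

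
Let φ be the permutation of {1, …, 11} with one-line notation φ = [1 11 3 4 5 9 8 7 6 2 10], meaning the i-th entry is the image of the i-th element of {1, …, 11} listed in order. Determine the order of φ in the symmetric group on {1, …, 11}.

Decomposing into disjoint cycles gives cycle lengths 3, 2, 2, 1, 1, 1, 1.
The order of φ is the least common multiple of its cycle lengths: lcm(3, 2, 2) = 6.

6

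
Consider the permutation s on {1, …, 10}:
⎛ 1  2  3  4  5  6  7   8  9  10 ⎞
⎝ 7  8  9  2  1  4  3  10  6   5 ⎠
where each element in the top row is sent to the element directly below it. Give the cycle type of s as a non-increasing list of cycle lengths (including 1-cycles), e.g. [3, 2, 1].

The disjoint cycles are (1 7 3 9 6 4 2 8 10 5), with lengths 10 in non-increasing order.

[10]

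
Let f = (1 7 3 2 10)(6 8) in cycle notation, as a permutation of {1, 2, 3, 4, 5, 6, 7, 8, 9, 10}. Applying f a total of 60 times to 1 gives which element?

1

1 lies in the 5-cycle (1 7 3 2 10).
Powers repeat with period 5 on this cycle, and 60 mod 5 = 0, so f^60(1) = f^0(1).
So f^60(1) = 1.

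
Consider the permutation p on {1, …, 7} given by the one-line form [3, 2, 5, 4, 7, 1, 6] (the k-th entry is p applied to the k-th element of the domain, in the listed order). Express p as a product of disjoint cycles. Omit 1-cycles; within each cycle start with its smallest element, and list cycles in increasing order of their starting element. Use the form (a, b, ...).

(1, 3, 5, 7, 6)

Iterating p from 1 gives 1 → 3 → 5 → 7 → 6 → 1; that is the 5-cycle (1, 3, 5, 7, 6).
Repeating from the next unused element and collecting all non-trivial cycles gives (1, 3, 5, 7, 6).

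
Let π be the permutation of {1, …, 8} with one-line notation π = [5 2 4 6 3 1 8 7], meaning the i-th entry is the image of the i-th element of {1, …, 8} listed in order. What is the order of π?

10

Writing π as disjoint cycles, the cycle lengths are 5, 2, 1.
The order is lcm(5, 2) = 10.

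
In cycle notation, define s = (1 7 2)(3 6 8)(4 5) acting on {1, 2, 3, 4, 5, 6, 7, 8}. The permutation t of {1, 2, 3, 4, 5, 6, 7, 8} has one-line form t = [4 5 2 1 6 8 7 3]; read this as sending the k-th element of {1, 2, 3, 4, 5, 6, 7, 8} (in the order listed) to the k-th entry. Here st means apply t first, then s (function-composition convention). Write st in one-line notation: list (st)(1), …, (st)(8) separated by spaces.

5 4 1 7 8 3 2 6

(st)(x) = s(t(x)). Computing each image: s(t(1)) = s(4) = 5, s(t(2)) = s(5) = 4, s(t(3)) = s(2) = 1, s(t(4)) = s(1) = 7, s(t(5)) = s(6) = 8, s(t(6)) = s(8) = 3, s(t(7)) = s(7) = 2, s(t(8)) = s(3) = 6.
Hence st = [5 4 1 7 8 3 2 6].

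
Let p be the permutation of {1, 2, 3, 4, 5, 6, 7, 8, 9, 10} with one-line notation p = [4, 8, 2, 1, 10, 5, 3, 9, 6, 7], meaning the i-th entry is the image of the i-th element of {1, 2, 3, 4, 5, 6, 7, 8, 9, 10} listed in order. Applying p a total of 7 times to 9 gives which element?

Tracing 9 → 6 → … returns to 9 after 8 steps, so 9 lies in an 8-cycle (2, 8, 9, 6, 5, 10, 7, 3).
Advancing 7 steps from 9: 9 → 6 → 5 → 10 → 7 → 3 → 2 → 8.

8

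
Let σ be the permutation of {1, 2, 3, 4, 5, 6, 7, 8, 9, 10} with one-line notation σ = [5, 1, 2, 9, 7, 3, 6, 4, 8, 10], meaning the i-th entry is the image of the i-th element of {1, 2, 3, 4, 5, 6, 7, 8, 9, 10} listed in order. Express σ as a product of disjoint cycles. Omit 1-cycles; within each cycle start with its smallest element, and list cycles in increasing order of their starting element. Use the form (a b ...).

(1 5 7 6 3 2)(4 9 8)

From 1: 1 → 5 → 7 → 6 → 3 → 2 → 1, closing the cycle (1 5 7 6 3 2).
Continuing from each remaining unvisited element yields (1 5 7 6 3 2)(4 9 8).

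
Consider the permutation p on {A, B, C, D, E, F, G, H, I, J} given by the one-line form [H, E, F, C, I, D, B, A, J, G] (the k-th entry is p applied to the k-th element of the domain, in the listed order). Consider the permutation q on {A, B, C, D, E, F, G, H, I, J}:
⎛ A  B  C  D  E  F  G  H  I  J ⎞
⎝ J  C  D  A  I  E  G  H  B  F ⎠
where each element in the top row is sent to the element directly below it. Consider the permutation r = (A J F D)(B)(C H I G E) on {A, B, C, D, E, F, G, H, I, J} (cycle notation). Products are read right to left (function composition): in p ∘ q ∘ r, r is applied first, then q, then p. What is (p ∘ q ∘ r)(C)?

A

Apply the permutations in order: r(C) = H, then q(H) = H, then p(H) = A. So (p ∘ q ∘ r)(C) = A.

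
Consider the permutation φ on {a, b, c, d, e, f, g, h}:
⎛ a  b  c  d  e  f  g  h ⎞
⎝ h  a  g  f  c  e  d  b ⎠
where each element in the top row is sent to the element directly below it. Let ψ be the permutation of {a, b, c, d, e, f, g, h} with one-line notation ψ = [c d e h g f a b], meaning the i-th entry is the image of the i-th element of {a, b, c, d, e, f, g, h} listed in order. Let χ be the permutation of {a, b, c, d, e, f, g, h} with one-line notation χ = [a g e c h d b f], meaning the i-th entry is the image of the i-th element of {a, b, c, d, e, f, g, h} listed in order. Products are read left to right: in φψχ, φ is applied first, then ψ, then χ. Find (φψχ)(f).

Chase f: φ(f) = e; ψ(e) = g; χ(g) = b. Hence (φψχ)(f) = b.

b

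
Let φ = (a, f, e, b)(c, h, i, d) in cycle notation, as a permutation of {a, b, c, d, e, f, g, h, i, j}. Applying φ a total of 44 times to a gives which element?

a lies in the 4-cycle (a, f, e, b).
On a 4-cycle, φ^4 is the identity, so φ^44 = φ^0 there (44 ≡ 0 mod 4).
So φ^44(a) = a.

a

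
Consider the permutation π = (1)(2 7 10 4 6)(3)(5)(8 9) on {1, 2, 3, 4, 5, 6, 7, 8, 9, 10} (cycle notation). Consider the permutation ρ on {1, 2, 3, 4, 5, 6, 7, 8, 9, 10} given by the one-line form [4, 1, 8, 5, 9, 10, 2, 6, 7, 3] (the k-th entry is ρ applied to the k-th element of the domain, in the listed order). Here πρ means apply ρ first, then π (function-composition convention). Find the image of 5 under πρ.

8

ρ(5) = 9, then π(9) = 8; composing gives (πρ)(5) = 8.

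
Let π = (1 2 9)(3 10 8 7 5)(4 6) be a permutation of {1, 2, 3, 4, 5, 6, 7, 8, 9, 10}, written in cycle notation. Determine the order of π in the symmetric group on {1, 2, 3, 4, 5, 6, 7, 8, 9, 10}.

30

The cycle type of π is (5, 3, 2).
The order is lcm(5, 3, 2) = 30.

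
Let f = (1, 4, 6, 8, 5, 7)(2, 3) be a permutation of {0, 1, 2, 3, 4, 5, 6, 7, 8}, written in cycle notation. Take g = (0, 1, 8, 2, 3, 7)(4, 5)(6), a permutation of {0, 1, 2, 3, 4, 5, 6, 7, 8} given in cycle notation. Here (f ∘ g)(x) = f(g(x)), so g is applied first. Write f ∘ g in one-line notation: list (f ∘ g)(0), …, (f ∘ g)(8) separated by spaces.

Chase each element through g then f: 0 → 1 → 4; 1 → 8 → 5; 2 → 3 → 2; 3 → 7 → 1; 4 → 5 → 7; 5 → 4 → 6; 6 → 6 → 8; 7 → 0 → 0; 8 → 2 → 3.
Collecting the images, f ∘ g = [4 5 2 1 7 6 8 0 3].

4 5 2 1 7 6 8 0 3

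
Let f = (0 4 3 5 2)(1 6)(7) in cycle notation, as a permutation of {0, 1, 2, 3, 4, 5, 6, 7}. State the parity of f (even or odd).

The cycle lengths are 5, 2, 1.
A cycle of length ℓ contributes ℓ−1 transpositions, so f is a product of 4 + 1 = 5 transpositions — odd.

odd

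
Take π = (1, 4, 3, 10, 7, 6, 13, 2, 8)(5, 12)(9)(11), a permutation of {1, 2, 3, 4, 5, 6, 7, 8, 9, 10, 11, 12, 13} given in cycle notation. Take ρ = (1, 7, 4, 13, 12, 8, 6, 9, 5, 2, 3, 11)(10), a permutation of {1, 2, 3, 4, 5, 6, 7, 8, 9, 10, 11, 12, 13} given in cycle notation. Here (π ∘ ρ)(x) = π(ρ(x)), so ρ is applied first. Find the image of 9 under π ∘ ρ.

12

ρ(9) = 5, then π(5) = 12; composing gives (π ∘ ρ)(9) = 12.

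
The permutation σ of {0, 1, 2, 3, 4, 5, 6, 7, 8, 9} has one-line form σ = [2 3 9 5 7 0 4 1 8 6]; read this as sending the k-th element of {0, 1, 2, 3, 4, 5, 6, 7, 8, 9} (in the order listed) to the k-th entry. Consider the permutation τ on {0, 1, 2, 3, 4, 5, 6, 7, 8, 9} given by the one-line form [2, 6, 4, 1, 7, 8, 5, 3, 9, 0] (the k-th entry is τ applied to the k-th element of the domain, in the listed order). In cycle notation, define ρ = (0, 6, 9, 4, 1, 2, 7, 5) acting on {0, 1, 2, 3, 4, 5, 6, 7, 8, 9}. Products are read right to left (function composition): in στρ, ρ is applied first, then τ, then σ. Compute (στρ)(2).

5

Chase 2: ρ(2) = 7; τ(7) = 3; σ(3) = 5. Hence (στρ)(2) = 5.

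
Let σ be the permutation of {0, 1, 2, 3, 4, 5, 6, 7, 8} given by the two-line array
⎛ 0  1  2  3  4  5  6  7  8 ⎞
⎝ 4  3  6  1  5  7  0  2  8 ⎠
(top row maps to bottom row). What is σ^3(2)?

4

Tracing 2 → 6 → … returns to 2 after 6 steps, so 2 lies in a 6-cycle (0 4 5 7 2 6).
Advancing 3 steps from 2: 2 → 6 → 0 → 4.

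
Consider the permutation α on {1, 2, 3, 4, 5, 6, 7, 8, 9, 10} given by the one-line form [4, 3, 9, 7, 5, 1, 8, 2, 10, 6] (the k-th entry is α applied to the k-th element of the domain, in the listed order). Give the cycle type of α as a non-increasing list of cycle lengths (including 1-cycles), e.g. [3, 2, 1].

The disjoint cycles are (1 4 7 8 2 3 9 10 6)(5), with lengths 9, 1 in non-increasing order.

[9, 1]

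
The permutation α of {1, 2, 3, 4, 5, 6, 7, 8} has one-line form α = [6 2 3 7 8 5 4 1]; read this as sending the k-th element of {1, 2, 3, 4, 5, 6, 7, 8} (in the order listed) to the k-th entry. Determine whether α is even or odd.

In disjoint-cycle form the cycle lengths are 4, 2, 1, 1.
A cycle is odd iff its length is even; α has 2 even-length cycles, so sgn(α) = (−1)^2 and α is even.

even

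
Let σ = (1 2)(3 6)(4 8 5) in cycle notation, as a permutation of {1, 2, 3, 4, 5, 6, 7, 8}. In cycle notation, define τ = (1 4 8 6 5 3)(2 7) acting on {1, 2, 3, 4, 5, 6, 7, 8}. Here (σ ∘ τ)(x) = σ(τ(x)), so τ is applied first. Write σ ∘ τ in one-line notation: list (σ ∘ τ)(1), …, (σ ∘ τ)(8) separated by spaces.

8 7 2 5 6 4 1 3

(σ ∘ τ)(x) = σ(τ(x)). Computing each image: σ(τ(1)) = σ(4) = 8, σ(τ(2)) = σ(7) = 7, σ(τ(3)) = σ(1) = 2, σ(τ(4)) = σ(8) = 5, σ(τ(5)) = σ(3) = 6, σ(τ(6)) = σ(5) = 4, σ(τ(7)) = σ(2) = 1, σ(τ(8)) = σ(6) = 3.
Hence σ ∘ τ = [8 7 2 5 6 4 1 3].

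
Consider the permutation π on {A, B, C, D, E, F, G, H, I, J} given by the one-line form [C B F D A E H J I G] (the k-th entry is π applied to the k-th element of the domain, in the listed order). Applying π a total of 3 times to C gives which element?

Tracing C → F → … returns to C after 4 steps, so C lies in a 4-cycle (A C F E).
Stepping 3 places around the cycle: C → F → E → A.

A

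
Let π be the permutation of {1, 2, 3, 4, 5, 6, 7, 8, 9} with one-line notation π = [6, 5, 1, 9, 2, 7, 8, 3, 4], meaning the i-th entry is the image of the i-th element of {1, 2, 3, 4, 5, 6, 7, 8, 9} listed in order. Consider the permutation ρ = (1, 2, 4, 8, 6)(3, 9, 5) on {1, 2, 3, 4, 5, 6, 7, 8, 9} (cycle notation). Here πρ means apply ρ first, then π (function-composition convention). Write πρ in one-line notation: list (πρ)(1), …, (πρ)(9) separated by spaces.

5 9 4 3 1 6 8 7 2

(πρ)(x) = π(ρ(x)). Computing each image: π(ρ(1)) = π(2) = 5, π(ρ(2)) = π(4) = 9, π(ρ(3)) = π(9) = 4, π(ρ(4)) = π(8) = 3, π(ρ(5)) = π(3) = 1, π(ρ(6)) = π(1) = 6, π(ρ(7)) = π(7) = 8, π(ρ(8)) = π(6) = 7, π(ρ(9)) = π(5) = 2.
Hence πρ = [5 9 4 3 1 6 8 7 2].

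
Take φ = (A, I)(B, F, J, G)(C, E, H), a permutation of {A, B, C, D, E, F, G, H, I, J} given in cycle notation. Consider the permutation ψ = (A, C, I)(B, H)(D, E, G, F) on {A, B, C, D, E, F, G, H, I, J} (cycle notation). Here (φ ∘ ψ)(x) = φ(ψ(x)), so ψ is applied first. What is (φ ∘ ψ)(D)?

H

(φ ∘ ψ)(D) = φ(ψ(D)). ψ(D) = E, then φ(E) = H. So (φ ∘ ψ)(D) = H.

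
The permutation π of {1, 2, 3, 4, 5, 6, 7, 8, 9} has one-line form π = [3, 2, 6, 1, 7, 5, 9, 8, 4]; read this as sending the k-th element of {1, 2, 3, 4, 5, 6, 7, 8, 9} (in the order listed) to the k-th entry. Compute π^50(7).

Tracing 7 → 9 → … returns to 7 after 7 steps, so 7 lies in a 7-cycle (1, 3, 6, 5, 7, 9, 4).
On a 7-cycle, π^7 is the identity, so π^50 = π^1 there (50 ≡ 1 mod 7).
Stepping 1 place around the cycle: 7 → 9.

9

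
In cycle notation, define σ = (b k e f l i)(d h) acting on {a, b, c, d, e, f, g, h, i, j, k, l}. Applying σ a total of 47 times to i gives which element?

l

i lies in the 6-cycle (b k e f l i).
Since the cycle has length 6, σ^47 acts on it the same as σ^5 (47 mod 6 = 5).
Stepping 5 places around the cycle: i → b → k → e → f → l.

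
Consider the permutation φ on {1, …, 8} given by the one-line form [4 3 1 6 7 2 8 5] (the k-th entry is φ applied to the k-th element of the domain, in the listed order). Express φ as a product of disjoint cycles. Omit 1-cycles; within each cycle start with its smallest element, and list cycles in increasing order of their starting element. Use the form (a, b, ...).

(1, 4, 6, 2, 3)(5, 7, 8)

Iterating φ from 1 gives 1 → 4 → 6 → 2 → 3 → 1; that is the 5-cycle (1, 4, 6, 2, 3).
Continuing from each remaining unvisited element yields (1, 4, 6, 2, 3)(5, 7, 8).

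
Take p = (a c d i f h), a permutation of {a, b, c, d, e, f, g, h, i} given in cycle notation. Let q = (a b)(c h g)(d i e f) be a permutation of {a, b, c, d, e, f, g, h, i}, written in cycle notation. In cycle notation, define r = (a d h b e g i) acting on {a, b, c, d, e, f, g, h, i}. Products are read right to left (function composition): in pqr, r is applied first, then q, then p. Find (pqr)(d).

(pqr)(d) = p(q(r(d))). r(d) = h, then q(h) = g, then p(g) = g, so the result is g.

g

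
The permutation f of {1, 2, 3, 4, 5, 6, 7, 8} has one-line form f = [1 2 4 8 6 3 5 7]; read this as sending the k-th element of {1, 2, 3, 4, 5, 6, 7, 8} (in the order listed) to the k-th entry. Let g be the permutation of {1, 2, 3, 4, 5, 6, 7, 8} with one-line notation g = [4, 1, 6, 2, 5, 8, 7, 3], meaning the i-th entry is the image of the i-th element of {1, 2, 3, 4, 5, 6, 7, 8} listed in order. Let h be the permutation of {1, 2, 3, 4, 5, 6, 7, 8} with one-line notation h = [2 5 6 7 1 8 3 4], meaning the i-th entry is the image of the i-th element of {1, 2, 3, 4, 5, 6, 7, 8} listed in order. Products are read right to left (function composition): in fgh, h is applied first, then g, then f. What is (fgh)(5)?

Apply the permutations in order: h(5) = 1, then g(1) = 4, then f(4) = 8. So (fgh)(5) = 8.

8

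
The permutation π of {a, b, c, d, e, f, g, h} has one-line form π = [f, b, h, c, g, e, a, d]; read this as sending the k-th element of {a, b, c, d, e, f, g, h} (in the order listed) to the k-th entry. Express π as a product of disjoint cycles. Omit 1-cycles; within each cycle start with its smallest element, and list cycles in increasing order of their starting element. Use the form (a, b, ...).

Iterating π from a gives a → f → e → g → a; that is the 4-cycle (a, f, e, g).
Repeating from the next unused element and collecting all non-trivial cycles gives (a, f, e, g)(c, h, d).

(a, f, e, g)(c, h, d)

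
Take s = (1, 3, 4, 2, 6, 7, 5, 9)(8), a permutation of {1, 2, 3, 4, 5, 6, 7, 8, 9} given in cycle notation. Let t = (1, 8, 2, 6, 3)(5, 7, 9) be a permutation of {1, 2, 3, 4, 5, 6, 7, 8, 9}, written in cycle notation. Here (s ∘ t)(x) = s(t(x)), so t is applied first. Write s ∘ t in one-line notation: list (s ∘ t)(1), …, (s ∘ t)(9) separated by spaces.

Chase each element through t then s: 1 → 8 → 8; 2 → 6 → 7; 3 → 1 → 3; 4 → 4 → 2; 5 → 7 → 5; 6 → 3 → 4; 7 → 9 → 1; 8 → 2 → 6; 9 → 5 → 9.
So s ∘ t in one-line form is 8 7 3 2 5 4 1 6 9.

8 7 3 2 5 4 1 6 9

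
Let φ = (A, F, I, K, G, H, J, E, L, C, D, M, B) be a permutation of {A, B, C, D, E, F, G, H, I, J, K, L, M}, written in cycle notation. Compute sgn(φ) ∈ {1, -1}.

The cycle lengths are 13.
A cycle is odd iff its length is even; φ has 0 even-length cycles, so sgn(φ) = (−1)^0 and φ is even.

1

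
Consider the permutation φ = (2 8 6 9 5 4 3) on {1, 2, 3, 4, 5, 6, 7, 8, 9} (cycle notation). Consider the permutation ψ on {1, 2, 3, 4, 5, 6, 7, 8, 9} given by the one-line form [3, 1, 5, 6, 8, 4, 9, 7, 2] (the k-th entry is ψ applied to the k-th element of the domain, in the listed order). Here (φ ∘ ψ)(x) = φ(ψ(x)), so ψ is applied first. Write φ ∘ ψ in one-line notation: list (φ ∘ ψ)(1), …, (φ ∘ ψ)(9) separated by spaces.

For each element, apply ψ then φ: 1 → 3 → 2; 2 → 1 → 1; 3 → 5 → 4; 4 → 6 → 9; 5 → 8 → 6; 6 → 4 → 3; 7 → 9 → 5; 8 → 7 → 7; 9 → 2 → 8.
Collecting the images, φ ∘ ψ = [2 1 4 9 6 3 5 7 8].

2 1 4 9 6 3 5 7 8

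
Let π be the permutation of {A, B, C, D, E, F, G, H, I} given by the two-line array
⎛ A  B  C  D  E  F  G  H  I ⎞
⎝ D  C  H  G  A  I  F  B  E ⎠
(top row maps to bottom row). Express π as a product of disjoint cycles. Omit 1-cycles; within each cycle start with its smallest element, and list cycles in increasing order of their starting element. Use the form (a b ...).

Iterating π from A gives A → D → G → F → I → E → A; that is the 6-cycle (A D G F I E).
Continuing from each remaining unvisited element yields (A D G F I E)(B C H).

(A D G F I E)(B C H)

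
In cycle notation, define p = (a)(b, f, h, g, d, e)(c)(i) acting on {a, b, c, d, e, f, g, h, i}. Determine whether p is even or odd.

The cycle lengths are 6, 1, 1, 1.
A cycle is odd iff its length is even; p has 1 even-length cycle, so sgn(p) = (−1)^1 and p is odd.

odd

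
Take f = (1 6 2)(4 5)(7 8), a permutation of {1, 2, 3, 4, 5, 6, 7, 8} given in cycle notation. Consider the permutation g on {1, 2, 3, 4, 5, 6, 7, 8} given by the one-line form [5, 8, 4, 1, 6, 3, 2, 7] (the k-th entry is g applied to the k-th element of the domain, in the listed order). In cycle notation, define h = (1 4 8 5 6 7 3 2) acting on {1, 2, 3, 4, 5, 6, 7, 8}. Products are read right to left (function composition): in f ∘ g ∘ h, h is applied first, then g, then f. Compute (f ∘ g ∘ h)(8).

2

Apply the permutations in order: h(8) = 5, then g(5) = 6, then f(6) = 2. So (f ∘ g ∘ h)(8) = 2.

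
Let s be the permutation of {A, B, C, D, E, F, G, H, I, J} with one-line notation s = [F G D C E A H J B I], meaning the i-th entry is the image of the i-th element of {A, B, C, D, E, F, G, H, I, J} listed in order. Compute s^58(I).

H

Tracing I → B → … returns to I after 5 steps, so I lies in a 5-cycle (B G H J I).
Powers repeat with period 5 on this cycle, and 58 mod 5 = 3, so s^58(I) = s^3(I).
Stepping 3 places around the cycle: I → B → G → H.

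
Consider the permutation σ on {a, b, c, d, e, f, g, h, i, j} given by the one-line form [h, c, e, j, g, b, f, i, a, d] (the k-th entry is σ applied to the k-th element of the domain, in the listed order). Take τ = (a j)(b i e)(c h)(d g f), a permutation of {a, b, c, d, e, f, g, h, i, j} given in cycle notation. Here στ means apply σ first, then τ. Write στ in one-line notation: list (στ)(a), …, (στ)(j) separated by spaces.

c h b a f i d e j g

Chase each element through σ then τ: a → h → c; b → c → h; c → e → b; d → j → a; e → g → f; f → b → i; g → f → d; h → i → e; i → a → j; j → d → g.
So στ in one-line form is c h b a f i d e j g.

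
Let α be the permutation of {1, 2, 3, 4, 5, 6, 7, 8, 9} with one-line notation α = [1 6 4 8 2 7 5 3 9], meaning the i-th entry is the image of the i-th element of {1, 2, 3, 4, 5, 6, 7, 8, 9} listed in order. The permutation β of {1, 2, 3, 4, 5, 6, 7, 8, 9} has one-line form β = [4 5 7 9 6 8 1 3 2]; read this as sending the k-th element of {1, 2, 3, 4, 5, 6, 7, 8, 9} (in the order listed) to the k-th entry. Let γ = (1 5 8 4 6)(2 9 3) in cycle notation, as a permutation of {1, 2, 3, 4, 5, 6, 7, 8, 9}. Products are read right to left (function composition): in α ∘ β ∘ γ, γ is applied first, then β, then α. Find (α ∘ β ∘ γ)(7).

1

(α ∘ β ∘ γ)(7) = α(β(γ(7))). γ(7) = 7, then β(7) = 1, then α(1) = 1, so the result is 1.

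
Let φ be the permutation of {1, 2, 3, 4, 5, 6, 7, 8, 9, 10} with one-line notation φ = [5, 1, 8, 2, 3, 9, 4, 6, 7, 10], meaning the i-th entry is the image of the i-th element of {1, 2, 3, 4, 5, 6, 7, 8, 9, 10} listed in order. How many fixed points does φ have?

1

The fixed points (elements with φ(x) = x) are {10}, so there is 1.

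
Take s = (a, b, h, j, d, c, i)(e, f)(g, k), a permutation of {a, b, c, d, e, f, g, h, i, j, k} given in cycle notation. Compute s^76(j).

j lies in the 7-cycle (a, b, h, j, d, c, i).
Since the cycle has length 7, s^76 acts on it the same as s^6 (76 mod 7 = 6).
Stepping 6 places around the cycle: j → d → c → i → a → b → h.

h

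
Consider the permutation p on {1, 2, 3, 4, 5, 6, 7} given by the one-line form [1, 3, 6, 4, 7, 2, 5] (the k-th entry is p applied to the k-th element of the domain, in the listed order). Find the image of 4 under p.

4

4 is element number 4 of the domain, and entry number 4 of the one-line form is 4, so p(4) = 4.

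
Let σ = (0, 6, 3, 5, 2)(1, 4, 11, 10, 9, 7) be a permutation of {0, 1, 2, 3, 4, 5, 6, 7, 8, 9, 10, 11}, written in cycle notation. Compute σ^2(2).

6

2 lies in the 5-cycle (0, 6, 3, 5, 2).
Advancing 2 steps from 2: 2 → 0 → 6.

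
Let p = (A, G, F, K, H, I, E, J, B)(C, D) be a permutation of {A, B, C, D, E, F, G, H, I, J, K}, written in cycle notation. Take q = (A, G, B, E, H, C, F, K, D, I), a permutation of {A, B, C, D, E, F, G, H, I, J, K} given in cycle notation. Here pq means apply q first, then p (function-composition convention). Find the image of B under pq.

J

q(B) = E, then p(E) = J; composing gives (pq)(B) = J.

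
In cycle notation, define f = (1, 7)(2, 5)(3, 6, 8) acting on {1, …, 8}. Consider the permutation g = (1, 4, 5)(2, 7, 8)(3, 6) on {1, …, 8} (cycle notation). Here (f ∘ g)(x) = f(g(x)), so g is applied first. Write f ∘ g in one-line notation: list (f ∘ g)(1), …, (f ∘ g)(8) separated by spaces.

4 1 8 2 7 6 3 5

For each element, apply g then f: 1 → 4 → 4; 2 → 7 → 1; 3 → 6 → 8; 4 → 5 → 2; 5 → 1 → 7; 6 → 3 → 6; 7 → 8 → 3; 8 → 2 → 5.
So f ∘ g in one-line form is 4 1 8 2 7 6 3 5.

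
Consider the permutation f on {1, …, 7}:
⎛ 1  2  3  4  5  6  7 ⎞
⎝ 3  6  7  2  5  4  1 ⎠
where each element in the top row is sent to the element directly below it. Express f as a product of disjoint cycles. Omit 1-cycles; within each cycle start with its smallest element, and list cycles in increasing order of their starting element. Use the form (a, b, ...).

Iterating f from 1 gives 1 → 3 → 7 → 1; that is the 3-cycle (1, 3, 7).
Continuing from each remaining unvisited element yields (1, 3, 7)(2, 6, 4).

(1, 3, 7)(2, 6, 4)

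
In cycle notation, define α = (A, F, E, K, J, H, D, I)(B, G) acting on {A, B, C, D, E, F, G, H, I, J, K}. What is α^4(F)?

H

F lies in the 8-cycle (A, F, E, K, J, H, D, I).
Stepping 4 places around the cycle: F → E → K → J → H.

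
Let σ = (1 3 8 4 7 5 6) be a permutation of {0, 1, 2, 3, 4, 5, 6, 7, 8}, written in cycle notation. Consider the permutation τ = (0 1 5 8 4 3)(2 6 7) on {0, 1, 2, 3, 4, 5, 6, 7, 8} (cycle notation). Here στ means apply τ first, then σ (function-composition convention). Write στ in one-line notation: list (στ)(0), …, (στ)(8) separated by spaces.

3 6 1 0 8 4 5 2 7

Chase each element through τ then σ: 0 → 1 → 3; 1 → 5 → 6; 2 → 6 → 1; 3 → 0 → 0; 4 → 3 → 8; 5 → 8 → 4; 6 → 7 → 5; 7 → 2 → 2; 8 → 4 → 7.
So στ in one-line form is 3 6 1 0 8 4 5 2 7.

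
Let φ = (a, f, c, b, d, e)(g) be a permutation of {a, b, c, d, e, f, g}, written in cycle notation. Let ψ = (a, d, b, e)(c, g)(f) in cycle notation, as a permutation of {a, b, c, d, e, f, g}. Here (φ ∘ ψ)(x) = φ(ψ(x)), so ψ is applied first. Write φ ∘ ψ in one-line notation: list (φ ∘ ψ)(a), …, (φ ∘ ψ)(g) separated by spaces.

e a g d f c b

For each element, apply ψ then φ: a → d → e; b → e → a; c → g → g; d → b → d; e → a → f; f → f → c; g → c → b.
So φ ∘ ψ in one-line form is e a g d f c b.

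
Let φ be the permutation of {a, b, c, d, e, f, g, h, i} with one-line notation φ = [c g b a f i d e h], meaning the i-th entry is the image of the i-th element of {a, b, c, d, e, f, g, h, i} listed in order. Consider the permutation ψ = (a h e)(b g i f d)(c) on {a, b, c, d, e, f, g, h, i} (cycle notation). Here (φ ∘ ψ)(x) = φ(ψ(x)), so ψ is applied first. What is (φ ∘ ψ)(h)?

First apply ψ: ψ(h) = e, then φ(e) = f. Thus (φ ∘ ψ)(h) = f.

f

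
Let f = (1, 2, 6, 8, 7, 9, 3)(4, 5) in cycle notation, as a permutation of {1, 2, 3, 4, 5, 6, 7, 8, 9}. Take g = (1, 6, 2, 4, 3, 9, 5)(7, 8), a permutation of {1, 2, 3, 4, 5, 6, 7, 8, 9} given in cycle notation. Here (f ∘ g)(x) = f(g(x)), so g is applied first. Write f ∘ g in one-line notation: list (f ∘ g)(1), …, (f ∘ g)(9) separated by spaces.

8 5 3 1 2 6 7 9 4

(f ∘ g)(x) = f(g(x)). Computing each image: f(g(1)) = f(6) = 8, f(g(2)) = f(4) = 5, f(g(3)) = f(9) = 3, f(g(4)) = f(3) = 1, f(g(5)) = f(1) = 2, f(g(6)) = f(2) = 6, f(g(7)) = f(8) = 7, f(g(8)) = f(7) = 9, f(g(9)) = f(5) = 4.
Hence f ∘ g = [8 5 3 1 2 6 7 9 4].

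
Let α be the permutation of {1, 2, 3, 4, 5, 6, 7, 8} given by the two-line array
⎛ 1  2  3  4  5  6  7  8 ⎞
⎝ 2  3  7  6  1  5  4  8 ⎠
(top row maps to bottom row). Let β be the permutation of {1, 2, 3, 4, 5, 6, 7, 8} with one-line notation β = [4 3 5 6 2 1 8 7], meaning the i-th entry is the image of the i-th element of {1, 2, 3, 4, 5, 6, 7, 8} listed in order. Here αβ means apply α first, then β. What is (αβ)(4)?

1

(αβ)(4) = β(α(4)). α(4) = 6, then β(6) = 1. So (αβ)(4) = 1.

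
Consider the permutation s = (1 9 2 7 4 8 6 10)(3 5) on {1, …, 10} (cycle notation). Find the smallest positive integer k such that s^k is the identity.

The cycle type of s is (8, 2).
The order of s is the least common multiple of its cycle lengths: lcm(8, 2) = 8.

8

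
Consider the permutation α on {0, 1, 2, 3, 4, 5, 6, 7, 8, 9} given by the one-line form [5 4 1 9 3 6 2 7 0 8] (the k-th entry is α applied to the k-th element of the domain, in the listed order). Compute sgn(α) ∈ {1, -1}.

In disjoint-cycle form the cycle lengths are 9, 1.
A cycle of length ℓ contributes ℓ−1 transpositions, so α is a product of 8 transpositions — even.

1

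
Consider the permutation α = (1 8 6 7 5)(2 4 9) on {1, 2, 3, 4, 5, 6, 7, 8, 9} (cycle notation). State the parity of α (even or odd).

even

The cycle lengths are 5, 3, 1.
A cycle is odd iff its length is even; α has 0 even-length cycles, so sgn(α) = (−1)^0 and α is even.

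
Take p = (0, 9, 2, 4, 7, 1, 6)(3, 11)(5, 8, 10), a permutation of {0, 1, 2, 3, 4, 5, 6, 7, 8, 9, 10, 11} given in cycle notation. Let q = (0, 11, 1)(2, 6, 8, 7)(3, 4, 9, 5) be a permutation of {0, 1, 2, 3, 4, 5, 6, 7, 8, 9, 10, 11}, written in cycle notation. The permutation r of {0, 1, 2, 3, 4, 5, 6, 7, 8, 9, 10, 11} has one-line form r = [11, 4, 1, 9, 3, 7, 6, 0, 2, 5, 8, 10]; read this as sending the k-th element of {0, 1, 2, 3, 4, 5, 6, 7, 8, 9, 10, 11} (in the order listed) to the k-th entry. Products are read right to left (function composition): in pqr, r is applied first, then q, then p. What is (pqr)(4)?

Apply the permutations in order: r(4) = 3, then q(3) = 4, then p(4) = 7. So (pqr)(4) = 7.

7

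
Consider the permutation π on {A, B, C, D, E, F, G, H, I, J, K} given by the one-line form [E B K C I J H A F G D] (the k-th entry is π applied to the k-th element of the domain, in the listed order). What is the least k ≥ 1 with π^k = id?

Writing π as disjoint cycles, the cycle lengths are 7, 3, 1.
The order of π is the least common multiple of its cycle lengths: lcm(7, 3) = 21.

21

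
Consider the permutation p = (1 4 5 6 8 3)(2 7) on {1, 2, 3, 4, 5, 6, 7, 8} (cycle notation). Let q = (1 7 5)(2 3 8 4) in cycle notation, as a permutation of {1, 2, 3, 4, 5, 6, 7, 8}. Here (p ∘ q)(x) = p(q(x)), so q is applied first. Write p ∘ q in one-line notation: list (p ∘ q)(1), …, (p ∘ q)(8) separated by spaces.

2 1 3 7 4 8 6 5

For each element, apply q then p: 1 → 7 → 2; 2 → 3 → 1; 3 → 8 → 3; 4 → 2 → 7; 5 → 1 → 4; 6 → 6 → 8; 7 → 5 → 6; 8 → 4 → 5.
Collecting the images, p ∘ q = [2 1 3 7 4 8 6 5].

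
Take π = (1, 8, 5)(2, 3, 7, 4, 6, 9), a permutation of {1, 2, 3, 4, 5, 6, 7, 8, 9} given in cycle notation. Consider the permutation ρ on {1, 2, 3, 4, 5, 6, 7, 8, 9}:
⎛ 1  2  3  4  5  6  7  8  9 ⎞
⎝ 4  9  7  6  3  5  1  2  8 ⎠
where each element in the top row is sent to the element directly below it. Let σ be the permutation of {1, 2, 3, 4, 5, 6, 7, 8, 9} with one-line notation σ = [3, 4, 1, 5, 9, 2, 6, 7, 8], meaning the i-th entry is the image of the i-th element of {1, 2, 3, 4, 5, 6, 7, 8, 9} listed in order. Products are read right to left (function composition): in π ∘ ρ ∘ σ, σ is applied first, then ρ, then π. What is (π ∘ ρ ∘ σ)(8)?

(π ∘ ρ ∘ σ)(8) = π(ρ(σ(8))). σ(8) = 7, then ρ(7) = 1, then π(1) = 8, so the result is 8.

8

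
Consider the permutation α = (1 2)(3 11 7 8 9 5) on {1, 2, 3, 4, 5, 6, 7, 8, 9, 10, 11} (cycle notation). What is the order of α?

6

The disjoint cycles have lengths 6, 2, 1, 1, 1.
The order of α is the least common multiple of its cycle lengths: lcm(6, 2) = 6.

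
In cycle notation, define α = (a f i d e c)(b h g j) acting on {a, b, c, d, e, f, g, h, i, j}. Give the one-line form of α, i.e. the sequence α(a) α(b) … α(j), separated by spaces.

f h a e c i j g d b

Image by image: a→f, b→h, c→a, d→e, e→c, f→i, g→j, h→g, i→d, j→b.
So the one-line form is f h a e c i j g d b.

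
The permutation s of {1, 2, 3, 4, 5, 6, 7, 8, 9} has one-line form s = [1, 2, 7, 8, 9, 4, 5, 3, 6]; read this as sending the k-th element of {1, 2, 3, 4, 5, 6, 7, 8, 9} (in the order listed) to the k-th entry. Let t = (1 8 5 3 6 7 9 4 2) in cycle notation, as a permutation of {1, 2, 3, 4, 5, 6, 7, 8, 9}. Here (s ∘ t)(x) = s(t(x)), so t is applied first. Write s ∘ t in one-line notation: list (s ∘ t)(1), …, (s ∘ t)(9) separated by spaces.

Chase each element through t then s: 1 → 8 → 3; 2 → 1 → 1; 3 → 6 → 4; 4 → 2 → 2; 5 → 3 → 7; 6 → 7 → 5; 7 → 9 → 6; 8 → 5 → 9; 9 → 4 → 8.
So s ∘ t in one-line form is 3 1 4 2 7 5 6 9 8.

3 1 4 2 7 5 6 9 8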